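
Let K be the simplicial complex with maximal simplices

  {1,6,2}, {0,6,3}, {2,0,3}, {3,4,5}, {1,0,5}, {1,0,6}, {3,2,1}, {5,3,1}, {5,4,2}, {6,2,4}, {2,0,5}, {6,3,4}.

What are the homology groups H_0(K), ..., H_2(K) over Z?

H_0 = Z,  H_1 = Z/2Z,  H_2 = 0.

K has 7 vertices, 18 edges, 12 triangles.
rank ∂_0 = 0, rank ∂_1 = 6 ⇒ b_0 = 7 − 0 − 6 = 1; all invariant factors of ∂_1 are 1 so no torsion. So H_0 ≅ Z.
rank ∂_1 = 6, rank ∂_2 = 12 ⇒ b_1 = 18 − 6 − 12 = 0; ∂_2 has invariant factor(s) [2] giving torsion. So H_1 ≅ Z/2Z.
rank ∂_2 = 12, rank ∂_3 = 0 ⇒ b_2 = 12 − 12 − 0 = 0. So H_2 ≅ 0.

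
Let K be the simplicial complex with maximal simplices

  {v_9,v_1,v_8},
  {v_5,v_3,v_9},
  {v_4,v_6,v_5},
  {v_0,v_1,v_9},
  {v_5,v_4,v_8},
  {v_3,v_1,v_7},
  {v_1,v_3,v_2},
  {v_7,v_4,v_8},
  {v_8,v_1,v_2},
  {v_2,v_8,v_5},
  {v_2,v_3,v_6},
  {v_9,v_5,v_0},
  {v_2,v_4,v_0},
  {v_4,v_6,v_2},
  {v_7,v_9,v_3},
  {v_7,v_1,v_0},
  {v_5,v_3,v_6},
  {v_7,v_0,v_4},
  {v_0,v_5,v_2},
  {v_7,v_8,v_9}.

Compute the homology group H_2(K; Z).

K has 10 vertices, 30 edges, 20 triangles.
rank ∂_2 = 20, rank ∂_3 = 0 ⇒ b_2 = 20 − 20 − 0 = 0. So H_2 = 0.

H_2 = 0.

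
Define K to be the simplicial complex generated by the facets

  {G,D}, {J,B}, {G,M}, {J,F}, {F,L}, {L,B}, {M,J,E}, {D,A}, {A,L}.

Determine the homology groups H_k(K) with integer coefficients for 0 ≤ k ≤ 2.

H_0 ≅ Z,  H_1 ≅ Z^2,  H_2 = 0.

K has 9 vertices, 11 edges, 1 triangle.
rank ∂_0 = 0, rank ∂_1 = 8 ⇒ b_0 = 9 − 0 − 8 = 1; all invariant factors of ∂_1 are 1 so no torsion. So H_0 ≅ Z.
rank ∂_1 = 8, rank ∂_2 = 1 ⇒ b_1 = 11 − 8 − 1 = 2; all invariant factors of ∂_2 are 1 so no torsion. So H_1 ≅ Z^2.
rank ∂_2 = 1, rank ∂_3 = 0 ⇒ b_2 = 1 − 1 − 0 = 0. So H_2 ≅ 0.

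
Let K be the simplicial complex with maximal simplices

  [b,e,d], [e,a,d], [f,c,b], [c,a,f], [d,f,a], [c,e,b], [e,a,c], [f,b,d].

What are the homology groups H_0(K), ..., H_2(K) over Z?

Fix the vertex order a < b < c < d < e < f and write every simplex with vertices in increasing order. Then dim K = 2 and the simplices of K are:

  0-simplices (6): a, b, c, d, e, f
  1-simplices (12): ac, ad, ae, af, bc, bd, be, bf, ce, cf, de, df
  2-simplices (8): ace, acf, ade, adf, bce, bcf, bde, bdf

giving chain groups C_0 ≅ Z^6, C_1 ≅ Z^12, C_2 ≅ Z^8.

∂_1: C_1 → C_0 is given by ∂[p,q] = [q] − [p].
The resulting 6×12 matrix has rank 5, and its Smith normal form has invariant factors (1,1,1,1,1).

∂_2: C_2 → C_1 maps a triangle to the signed sum of its edges. For instance
  ∂acf = cf − af + ac,
  ∂bdf = df − bf + bd.
As a 12×8 matrix over Z this has rank 7, with invariant factors (1,1,1,1,1,1,1).

Computing H_k = (kernel of ∂_k) / (image of ∂_{k+1}):

  H_0: rank C_0 − rank ∂_1 = 6 − 5 = 1, and the invariant factors of ∂_1 are all 1, so H_0 = Z.
  H_1: rank ker ∂_1 − rank ∂_2 = (12 − 5) − 7 = 0, and the invariant factors of ∂_2 are all 1, so H_1 = 0.
  H_2: rank ker ∂_2 − rank ∂_3 = (8 − 7) − 0 = 1, and there is no ∂_3, so H_2 = Z.

As a check, the Euler characteristic is 6 − 12 + 8 = 2, which agrees with 1 − 0 + 1 = 2.

H_0 ≅ Z,  H_1 = 0,  H_2 ≅ Z.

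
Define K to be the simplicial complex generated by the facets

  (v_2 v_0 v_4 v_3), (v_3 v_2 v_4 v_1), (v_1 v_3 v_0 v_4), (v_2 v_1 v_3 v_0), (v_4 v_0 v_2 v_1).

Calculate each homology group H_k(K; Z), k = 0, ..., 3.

H_0 ≅ Z,  H_1 = 0,  H_2 = 0,  H_3 ≅ Z.

Order the vertices as v_0 < v_1 < v_2 < v_3 < v_4. Listing each simplex with vertices in this order, K has dimension 3 with simplices:

  0-simplices (5): [v_0], [v_1], [v_2], [v_3], [v_4]
  1-simplices (10): [v_0,v_1], [v_0,v_2], [v_0,v_3], [v_0,v_4], [v_1,v_2], [v_1,v_3], [v_1,v_4], [v_2,v_3], [v_2,v_4], [v_3,v_4]
  2-simplices (10): [v_0,v_1,v_2], [v_0,v_1,v_3], [v_0,v_1,v_4], [v_0,v_2,v_3], [v_0,v_2,v_4], [v_0,v_3,v_4], [v_1,v_2,v_3], [v_1,v_2,v_4], [v_1,v_3,v_4], [v_2,v_3,v_4]
  3-simplices (5): [v_0,v_1,v_2,v_3], [v_0,v_1,v_2,v_4], [v_0,v_1,v_3,v_4], [v_0,v_2,v_3,v_4], [v_1,v_2,v_3,v_4]

giving chain groups C_0 ≅ Z^5, C_1 ≅ Z^10, C_2 ≅ Z^10, C_3 ≅ Z^5.

Boundary ∂_1: C_1 → C_0 maps an edge to its endpoints' difference, ∂[p,q] = q − p. For instance
  ∂[v_3,v_4] = [v_4] − [v_3].
The 5×10 boundary matrix has rank 4 and Smith normal form diag(1,1,1,1).

The boundary map ∂_2: C_2 → C_1 acts by ∂[p,q,r] = [q,r] − [p,r] + [p,q]. For instance
  ∂[v_0,v_2,v_4] = [v_2,v_4] − [v_0,v_4] + [v_0,v_2],
  ∂[v_1,v_3,v_4] = [v_3,v_4] − [v_1,v_4] + [v_1,v_3].
As a 10×10 matrix over Z this has rank 6, with invariant factors (1,1,1,1,1,1).

∂_3: C_3 → C_2 sends each 3-simplex σ to the alternating sum Σ_i (−1)^i (σ with its i-th vertex removed). For instance
  ∂[v_1,v_2,v_3,v_4] = [v_2,v_3,v_4] − [v_1,v_3,v_4] + [v_1,v_2,v_4] − [v_1,v_2,v_3],
  ∂[v_0,v_1,v_2,v_4] = [v_1,v_2,v_4] − [v_0,v_2,v_4] + [v_0,v_1,v_4] − [v_0,v_1,v_2].
The 10×5 boundary matrix has rank 4 and Smith normal form diag(1,1,1,1).

From H_k ≅ ker(∂_k) / im(∂_{k+1}) we obtain:

  H_0: rank C_0 − rank ∂_1 = 5 − 4 = 1, and the invariant factors of ∂_1 are all 1, so H_0 ≅ Z.
  H_1: rank ker ∂_1 − rank ∂_2 = (10 − 4) − 6 = 0, and the invariant factors of ∂_2 are all 1, so H_1 ≅ 0.
  H_2: rank ker ∂_2 − rank ∂_3 = (10 − 6) − 4 = 0, and the invariant factors of ∂_3 are all 1, so H_2 ≅ 0.
  H_3: rank ker ∂_3 − rank ∂_4 = (5 − 4) − 0 = 1, and there is no ∂_4, so H_3 ≅ Z.

As a check, the Euler characteristic is 5 − 10 + 10 − 5 = 0, which agrees with 1 − 0 + 0 − 1 = 0.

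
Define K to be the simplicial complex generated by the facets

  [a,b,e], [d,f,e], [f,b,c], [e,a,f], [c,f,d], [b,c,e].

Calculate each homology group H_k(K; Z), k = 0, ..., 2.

Take the total order a < b < c < d < e < f on the vertex set. Then K (dimension 2) consists of the simplices:

  0-simplices (6): a, b, c, d, e, f
  1-simplices (12): ab, ae, af, bc, be, bf, cd, ce, cf, de, df, ef
  2-simplices (6): abe, aef, bce, bcf, cdf, def

Hence C_0 ≅ Z^6, C_1 ≅ Z^12, C_2 ≅ Z^6.

The boundary map ∂_1: C_1 → C_0 maps an edge to its endpoints' difference, ∂[p,q] = q − p. For instance
  ∂cf = f − c.
The 6×12 boundary matrix has rank 5 and Smith normal form diag(1,1,1,1,1).

The boundary map ∂_2: C_2 → C_1 sends each 2-simplex [p,q,r] to [q,r] − [p,r] + [p,q]. For instance
  ∂bcf = cf − bf + bc,
  ∂def = ef − df + de.
As a 12×6 matrix over Z this has rank 6, with invariant factors (1,1,1,1,1,1).

Now H_k = ker ∂_k / im ∂_{k+1}, so:

  H_0: rank C_0 − rank ∂_1 = 6 − 5 = 1, and the invariant factors of ∂_1 are all 1, so H_0 = Z.
  H_1: rank ker ∂_1 − rank ∂_2 = (12 − 5) − 6 = 1, and the invariant factors of ∂_2 are all 1, so H_1 = Z.
  H_2: rank ker ∂_2 − rank ∂_3 = (6 − 6) − 0 = 0, and there is no ∂_3, so H_2 = 0.

As a check, the Euler characteristic is 6 − 12 + 6 = 0, which agrees with 1 − 1 + 0 = 0.

H_0 = Z,  H_1 = Z,  H_2 = 0.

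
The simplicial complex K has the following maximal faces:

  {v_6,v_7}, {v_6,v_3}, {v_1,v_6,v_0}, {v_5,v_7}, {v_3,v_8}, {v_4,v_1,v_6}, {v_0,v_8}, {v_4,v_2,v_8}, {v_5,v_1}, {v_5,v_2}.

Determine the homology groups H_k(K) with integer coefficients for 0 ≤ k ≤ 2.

H_0 ≅ Z,  H_1 ≅ Z^4,  H_2 = 0.

We work with the vertex ordering v_0 < v_1 < v_2 < v_3 < v_4 < v_5 < v_6 < v_7 < v_8. The simplices of K, each written with vertices in increasing order, are:

  0-simplices (9): [v_0], [v_1], [v_2], [v_3], [v_4], [v_5], [v_6], [v_7], [v_8]
  1-simplices (15): (15 of them)
  2-simplices (3): [v_0,v_1,v_6], [v_1,v_4,v_6], [v_2,v_4,v_8]

giving chain groups C_0 ≅ Z^9, C_1 ≅ Z^15, C_2 ≅ Z^3.

The boundary map ∂_1: C_1 → C_0 is given by ∂[p,q] = [q] − [p]. For instance
  ∂[v_1,v_6] = [v_6] − [v_1].
The 9×15 boundary matrix has rank 8 and Smith normal form diag(1,1,1,1,1,1,1,1).

∂_2: C_2 → C_1 acts by ∂[p,q,r] = [q,r] − [p,r] + [p,q]. For instance
  ∂[v_0,v_1,v_6] = [v_1,v_6] − [v_0,v_6] + [v_0,v_1],
  ∂[v_1,v_4,v_6] = [v_4,v_6] − [v_1,v_6] + [v_1,v_4].
The resulting 15×3 matrix has rank 3, and its Smith normal form has invariant factors (1,1,1).

Computing H_k = (kernel of ∂_k) / (image of ∂_{k+1}):

  H_0: rank C_0 − rank ∂_1 = 9 − 8 = 1, and the invariant factors of ∂_1 are all 1, so H_0 ≅ Z.
  H_1: rank ker ∂_1 − rank ∂_2 = (15 − 8) − 3 = 4, and the invariant factors of ∂_2 are all 1, so H_1 ≅ Z^4.
  H_2: rank ker ∂_2 − rank ∂_3 = (3 − 3) − 0 = 0, and there is no ∂_3, so H_2 ≅ 0.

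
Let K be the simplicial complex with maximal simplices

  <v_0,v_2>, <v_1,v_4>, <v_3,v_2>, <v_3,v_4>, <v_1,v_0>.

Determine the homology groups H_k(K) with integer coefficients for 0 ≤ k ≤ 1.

Take the total order v_0 < v_1 < v_2 < v_3 < v_4 on the vertex set. Then K (dimension 1) consists of the simplices:

  0-simplices (5): [v_0], [v_1], [v_2], [v_3], [v_4]
  1-simplices (5): [v_0,v_1], [v_0,v_2], [v_1,v_4], [v_2,v_3], [v_3,v_4]

Hence C_0 ≅ Z^5, C_1 ≅ Z^5.

The boundary map ∂_1: C_1 → C_0 maps an edge to its endpoints' difference, ∂[p,q] = q − p.
This gives a 5×5 integer matrix of rank 4; reducing to Smith normal form yields diagonal entries (1,1,1,1).

Now H_k = ker ∂_k / im ∂_{k+1}, so:

  H_0: rank C_0 − rank ∂_1 = 5 − 4 = 1, and the invariant factors of ∂_1 are all 1, so H_0 = Z.
  H_1: rank ker ∂_1 − rank ∂_2 = (5 − 4) − 0 = 1, and there is no ∂_2, so H_1 = Z.

As a check, the Euler characteristic is 5 − 5 = 0, which agrees with 1 − 1 = 0.

H_0 = Z,  H_1 = Z.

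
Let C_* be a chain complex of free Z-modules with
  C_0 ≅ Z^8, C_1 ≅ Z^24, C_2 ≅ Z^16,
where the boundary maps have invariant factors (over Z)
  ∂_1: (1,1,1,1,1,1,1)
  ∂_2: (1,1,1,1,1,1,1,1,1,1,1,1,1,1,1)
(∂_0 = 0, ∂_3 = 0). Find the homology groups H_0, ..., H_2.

H_0: b_0 = 8 − 0 − 7 = 1; torsion from ∂_1 factors > 1: none. So H_0 ≅ Z.
H_1: b_1 = 24 − 7 − 15 = 2; torsion from ∂_2 factors > 1: none. So H_1 ≅ Z^2.
H_2: b_2 = 16 − 15 − 0 = 1; torsion from ∂_3 factors > 1: none. So H_2 ≅ Z.

H_0 ≅ Z,  H_1 ≅ Z^2,  H_2 ≅ Z.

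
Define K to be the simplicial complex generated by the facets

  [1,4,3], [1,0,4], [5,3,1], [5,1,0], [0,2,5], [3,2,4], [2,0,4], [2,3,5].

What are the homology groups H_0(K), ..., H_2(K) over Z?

K has 6 vertices, 12 edges, 8 triangles.
rank ∂_0 = 0, rank ∂_1 = 5 ⇒ b_0 = 6 − 0 − 5 = 1; all invariant factors of ∂_1 are 1 so no torsion. So H_0 ≅ Z.
rank ∂_1 = 5, rank ∂_2 = 7 ⇒ b_1 = 12 − 5 − 7 = 0; all invariant factors of ∂_2 are 1 so no torsion. So H_1 ≅ 0.
rank ∂_2 = 7, rank ∂_3 = 0 ⇒ b_2 = 8 − 7 − 0 = 1. So H_2 ≅ Z.

H_0 = Z,  H_1 = 0,  H_2 = Z.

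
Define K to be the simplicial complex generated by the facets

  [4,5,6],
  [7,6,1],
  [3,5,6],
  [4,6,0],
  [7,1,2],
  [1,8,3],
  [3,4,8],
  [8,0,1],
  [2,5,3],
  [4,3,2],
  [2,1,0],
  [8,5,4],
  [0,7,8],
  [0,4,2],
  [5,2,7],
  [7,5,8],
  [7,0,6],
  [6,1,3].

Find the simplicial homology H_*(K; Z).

K has 9 vertices, 27 edges, 18 triangles.
rank ∂_0 = 0, rank ∂_1 = 8 ⇒ b_0 = 9 − 0 − 8 = 1; all invariant factors of ∂_1 are 1 so no torsion. So H_0 = Z.
rank ∂_1 = 8, rank ∂_2 = 18 ⇒ b_1 = 27 − 8 − 18 = 1; ∂_2 has invariant factor(s) [2] giving torsion. So H_1 = Z ⊕ Z/2Z.
rank ∂_2 = 18, rank ∂_3 = 0 ⇒ b_2 = 18 − 18 − 0 = 0. So H_2 = 0.

H_0 ≅ Z,  H_1 ≅ Z ⊕ Z/2Z,  H_2 = 0.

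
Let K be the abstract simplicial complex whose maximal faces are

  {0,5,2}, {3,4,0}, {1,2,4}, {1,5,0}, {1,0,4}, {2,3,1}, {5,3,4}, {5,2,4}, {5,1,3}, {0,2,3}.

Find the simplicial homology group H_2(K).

K has 6 vertices, 15 edges, 10 triangles.
rank ∂_2 = 10, rank ∂_3 = 0 ⇒ b_2 = 10 − 10 − 0 = 0. So H_2 = 0.

H_2 ≅ 0.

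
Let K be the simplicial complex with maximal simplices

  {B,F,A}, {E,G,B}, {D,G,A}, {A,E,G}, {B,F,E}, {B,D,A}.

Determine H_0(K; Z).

Order the vertices as A < B < D < E < F < G. Listing each simplex with vertices in this order, K has dimension 2 with simplices:

  0-simplices (6): A, B, D, E, F, G
  1-simplices (12): AB, AD, AE, AF, AG, BD, BE, BF, BG, DG, EF, EG
  2-simplices (6): ABD, ABF, ADG, AEG, BEF, BEG

giving chain groups C_0 ≅ Z^6, C_1 ≅ Z^12, C_2 ≅ Z^6.

Boundary ∂_1: C_1 → C_0 sends each edge [p,q] (with p < q) to q − p.
The resulting 6×12 matrix has rank 5, and its Smith normal form has invariant factors (1,1,1,1,1).

∂_2: C_2 → C_1 acts by ∂[p,q,r] = [q,r] − [p,r] + [p,q]. For instance
  ∂BEG = EG − BG + BE,
  ∂ABD = BD − AD + AB.
This gives a 12×6 integer matrix of rank 6; reducing to Smith normal form yields diagonal entries (1,1,1,1,1,1).

From H_k ≅ ker(∂_k) / im(∂_{k+1}) we obtain:

  H_0: rank C_0 − rank ∂_1 = 6 − 5 = 1, and the invariant factors of ∂_1 are all 1, so H_0 = Z.

H_0 = Z.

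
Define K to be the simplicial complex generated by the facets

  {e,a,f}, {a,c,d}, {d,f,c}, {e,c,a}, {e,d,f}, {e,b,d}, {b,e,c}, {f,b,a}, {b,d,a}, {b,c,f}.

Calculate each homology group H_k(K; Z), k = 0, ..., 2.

H_0 ≅ Z,  H_1 ≅ Z/2,  H_2 = 0.

Take the total order a < b < c < d < e < f on the vertex set. Then K (dimension 2) consists of the simplices:

  0-simplices (6): a, b, c, d, e, f
  1-simplices (15): ab, ac, ad, ae, af, bc, bd, be, bf, cd, ce, cf, de, df, ef
  2-simplices (10): abd, abf, acd, ace, aef, bce, bcf, bde, cdf, def

giving chain groups C_0 ≅ Z^6, C_1 ≅ Z^15, C_2 ≅ Z^10.

∂_1: C_1 → C_0 maps an edge to its endpoints' difference, ∂[p,q] = q − p. For instance
  ∂bd = d − b.
The resulting 6×15 matrix has rank 5, and its Smith normal form has invariant factors (1,1,1,1,1).

∂_2: C_2 → C_1 maps a triangle to the signed sum of its edges. For instance
  ∂abf = bf − af + ab,
  ∂bce = ce − be + bc.
The resulting 15×10 matrix has rank 10, and its Smith normal form has invariant factors (1,1,1,1,1,1,1,1,1,2).

From H_k ≅ ker(∂_k) / im(∂_{k+1}) we obtain:

  H_0: rank C_0 − rank ∂_1 = 6 − 5 = 1, and the invariant factors of ∂_1 are all 1, so H_0 = Z.
  H_1: rank ker ∂_1 − rank ∂_2 = (15 − 5) − 10 = 0, and ∂_2 has invariant factor 2 > 1, so H_1 = Z/2.
  H_2: rank ker ∂_2 − rank ∂_3 = (10 − 10) − 0 = 0, and there is no ∂_3, so H_2 = 0.

(K is a triangulation of the real projective plane RP^2.)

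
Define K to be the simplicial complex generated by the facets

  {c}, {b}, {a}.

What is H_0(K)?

Take the total order a < b < c on the vertex set. Then K (dimension 0) consists of the simplices:

  0-simplices (3): a, b, c

so the chain groups are C_0 ≅ Z^3.

Now H_k = ker ∂_k / im ∂_{k+1}, so:

  H_0: rank C_0 − rank ∂_1 = 3 − 0 = 3, and there is no ∂_1, so H_0 = Z^3.

(K is a triangulation of a set of 3 points.)

H_0 = Z^3.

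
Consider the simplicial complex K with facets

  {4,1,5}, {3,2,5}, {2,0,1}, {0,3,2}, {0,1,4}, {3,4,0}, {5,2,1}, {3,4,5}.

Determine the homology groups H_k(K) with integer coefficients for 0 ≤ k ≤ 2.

Fix the vertex order 0 < 1 < 2 < 3 < 4 < 5 and write every simplex with vertices in increasing order. Then dim K = 2 and the simplices of K are:

  0-simplices (6): [0], [1], [2], [3], [4], [5]
  1-simplices (12): [0,1], [0,2], [0,3], [0,4], [1,2], [1,4], [1,5], [2,3], [2,5], [3,4], [3,5], [4,5]
  2-simplices (8): [0,1,2], [0,1,4], [0,2,3], [0,3,4], [1,2,5], [1,4,5], [2,3,5], [3,4,5]

so the chain groups are C_0 ≅ Z^6, C_1 ≅ Z^12, C_2 ≅ Z^8.

The boundary map ∂_1: C_1 → C_0 sends each edge [p,q] (with p < q) to q − p. For instance
  ∂[0,4] = [4] − [0].
The 6×12 boundary matrix has rank 5 and Smith normal form diag(1,1,1,1,1).

The boundary map ∂_2: C_2 → C_1 maps a triangle to the signed sum of its edges. For instance
  ∂[1,2,5] = [2,5] − [1,5] + [1,2],
  ∂[0,2,3] = [2,3] − [0,3] + [0,2].
The 12×8 boundary matrix has rank 7 and Smith normal form diag(1,1,1,1,1,1,1).

Reading off H_k = ker ∂_k / im ∂_{k+1}:

  H_0: rank C_0 − rank ∂_1 = 6 − 5 = 1, and the invariant factors of ∂_1 are all 1, so H_0 = Z.
  H_1: rank ker ∂_1 − rank ∂_2 = (12 − 5) − 7 = 0, and the invariant factors of ∂_2 are all 1, so H_1 = 0.
  H_2: rank ker ∂_2 − rank ∂_3 = (8 − 7) − 0 = 1, and there is no ∂_3, so H_2 = Z.

H_0 = Z,  H_1 = 0,  H_2 = Z.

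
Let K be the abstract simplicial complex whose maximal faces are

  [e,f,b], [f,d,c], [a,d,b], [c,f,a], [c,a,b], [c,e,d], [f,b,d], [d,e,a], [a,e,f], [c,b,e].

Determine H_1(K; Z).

Order the vertices as a < b < c < d < e < f. Listing each simplex with vertices in this order, K has dimension 2 with simplices:

  0-simplices (6): a, b, c, d, e, f
  1-simplices (15): ab, ac, ad, ae, af, bc, bd, be, bf, cd, ce, cf, de, df, ef
  2-simplices (10): abc, abd, acf, ade, aef, bce, bdf, bef, cde, cdf

giving chain groups C_0 ≅ Z^6, C_1 ≅ Z^15, C_2 ≅ Z^10.

∂_1: C_1 → C_0 is given by ∂[p,q] = [q] − [p].
As a 6×15 matrix over Z this has rank 5, with invariant factors (1,1,1,1,1).

The boundary map ∂_2: C_2 → C_1 acts by ∂[p,q,r] = [q,r] − [p,r] + [p,q]. For instance
  ∂abd = bd − ad + ab,
  ∂acf = cf − af + ac.
The 15×10 boundary matrix has rank 10 and Smith normal form diag(1,1,1,1,1,1,1,1,1,2).

Reading off H_k = ker ∂_k / im ∂_{k+1}:

  H_1: rank ker ∂_1 − rank ∂_2 = (15 − 5) − 10 = 0, and ∂_2 has invariant factor 2 > 1, so H_1 ≅ Z/2.

H_1 ≅ Z/2.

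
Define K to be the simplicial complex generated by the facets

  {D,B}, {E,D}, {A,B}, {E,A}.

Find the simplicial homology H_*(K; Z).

H_0 = Z,  H_1 = Z.

Order the vertices as A < B < D < E. Listing each simplex with vertices in this order, K has dimension 1 with simplices:

  0-simplices (4): A, B, D, E
  1-simplices (4): AB, AE, BD, DE

giving chain groups C_0 ≅ Z^4, C_1 ≅ Z^4.

The boundary map ∂_1: C_1 → C_0 maps an edge to its endpoints' difference, ∂[p,q] = q − p. For instance
  ∂AB = B − A.
The 4×4 boundary matrix has rank 3 and Smith normal form diag(1,1,1).

From H_k ≅ ker(∂_k) / im(∂_{k+1}) we obtain:

  H_0: rank C_0 − rank ∂_1 = 4 − 3 = 1, and the invariant factors of ∂_1 are all 1, so H_0 = Z.
  H_1: rank ker ∂_1 − rank ∂_2 = (4 − 3) − 0 = 1, and there is no ∂_2, so H_1 = Z.

As a check, the Euler characteristic is 4 − 4 = 0, which agrees with 1 − 1 = 0.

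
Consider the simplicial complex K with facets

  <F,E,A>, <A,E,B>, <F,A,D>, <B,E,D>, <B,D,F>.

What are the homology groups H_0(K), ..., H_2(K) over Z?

Fix the vertex order A < B < D < E < F and write every simplex with vertices in increasing order. Then dim K = 2 and the simplices of K are:

  0-simplices (5): A, B, D, E, F
  1-simplices (10): AB, AD, AE, AF, BD, BE, BF, DE, DF, EF
  2-simplices (5): ABE, ADF, AEF, BDE, BDF

giving chain groups C_0 ≅ Z^5, C_1 ≅ Z^10, C_2 ≅ Z^5.

Boundary ∂_1: C_1 → C_0 is given by ∂[p,q] = [q] − [p].
The 5×10 boundary matrix has rank 4 and Smith normal form diag(1,1,1,1).

Boundary ∂_2: C_2 → C_1 maps a triangle to the signed sum of its edges. For instance
  ∂BDF = DF − BF + BD,
  ∂AEF = EF − AF + AE.
The 10×5 boundary matrix has rank 5 and Smith normal form diag(1,1,1,1,1).

Computing H_k = (kernel of ∂_k) / (image of ∂_{k+1}):

  H_0: rank C_0 − rank ∂_1 = 5 − 4 = 1, and the invariant factors of ∂_1 are all 1, so H_0 = Z.
  H_1: rank ker ∂_1 − rank ∂_2 = (10 − 4) − 5 = 1, and the invariant factors of ∂_2 are all 1, so H_1 = Z.
  H_2: rank ker ∂_2 − rank ∂_3 = (5 − 5) − 0 = 0, and there is no ∂_3, so H_2 = 0.

As a check, the Euler characteristic is 5 − 10 + 5 = 0, which agrees with 1 − 1 + 0 = 0.
(K is a triangulation of the Möbius band.)

H_0 ≅ Z,  H_1 ≅ Z,  H_2 = 0.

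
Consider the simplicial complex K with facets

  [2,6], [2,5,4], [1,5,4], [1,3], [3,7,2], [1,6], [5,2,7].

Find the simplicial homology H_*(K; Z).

Take the total order 1 < 2 < 3 < 4 < 5 < 6 < 7 on the vertex set. Then K (dimension 2) consists of the simplices:

  0-simplices (7): [1], [2], [3], [4], [5], [6], [7]
  1-simplices (12): [1,3], [1,4], [1,5], [1,6], [2,3], [2,4], [2,5], [2,6], [2,7], [3,7], [4,5], [5,7]
  2-simplices (4): [1,4,5], [2,3,7], [2,4,5], [2,5,7]

giving chain groups C_0 ≅ Z^7, C_1 ≅ Z^12, C_2 ≅ Z^4.

Boundary ∂_1: C_1 → C_0 is given by ∂[p,q] = [q] − [p]. For instance
  ∂[1,5] = [5] − [1].
The 7×12 boundary matrix has rank 6 and Smith normal form diag(1,1,1,1,1,1).

∂_2: C_2 → C_1 sends each 2-simplex [p,q,r] to [q,r] − [p,r] + [p,q]. For instance
  ∂[2,5,7] = [5,7] − [2,7] + [2,5],
  ∂[2,4,5] = [4,5] − [2,5] + [2,4].
This gives a 12×4 integer matrix of rank 4; reducing to Smith normal form yields diagonal entries (1,1,1,1).

Computing H_k = (kernel of ∂_k) / (image of ∂_{k+1}):

  H_0: rank C_0 − rank ∂_1 = 7 − 6 = 1, and the invariant factors of ∂_1 are all 1, so H_0 ≅ Z.
  H_1: rank ker ∂_1 − rank ∂_2 = (12 − 6) − 4 = 2, and the invariant factors of ∂_2 are all 1, so H_1 ≅ Z^2.
  H_2: rank ker ∂_2 − rank ∂_3 = (4 − 4) − 0 = 0, and there is no ∂_3, so H_2 ≅ 0.

H_0 ≅ Z,  H_1 ≅ Z^2,  H_2 = 0.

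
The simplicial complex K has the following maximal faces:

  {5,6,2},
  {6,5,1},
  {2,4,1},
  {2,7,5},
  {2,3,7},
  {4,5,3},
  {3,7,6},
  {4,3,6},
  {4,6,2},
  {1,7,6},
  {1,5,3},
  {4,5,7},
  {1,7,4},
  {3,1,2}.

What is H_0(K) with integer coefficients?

H_0 ≅ Z.

We work with the vertex ordering 1 < 2 < 3 < 4 < 5 < 6 < 7. The simplices of K, each written with vertices in increasing order, are:

  0-simplices (7): [1], [2], [3], [4], [5], [6], [7]
  1-simplices (21): [1,2], [1,3], [1,4], [1,5], [1,6], [1,7], [2,3], [2,4], [2,5], [2,6], [2,7], [3,4], [3,5], [3,6], [3,7], [4,5], [4,6], [4,7], [5,6], [5,7], [6,7]
  2-simplices (14): [1,2,3], [1,2,4], [1,3,5], [1,4,7], [1,5,6], [1,6,7], [2,3,7], [2,4,6], [2,5,6], [2,5,7], [3,4,5], [3,4,6], [3,6,7], [4,5,7]

so the chain groups are C_0 ≅ Z^7, C_1 ≅ Z^21, C_2 ≅ Z^14.

Boundary ∂_1: C_1 → C_0 sends each edge [p,q] (with p < q) to q − p.
The 7×21 boundary matrix has rank 6 and Smith normal form diag(1,1,1,1,1,1).

The boundary map ∂_2: C_2 → C_1 acts by ∂[p,q,r] = [q,r] − [p,r] + [p,q]. For instance
  ∂[3,6,7] = [6,7] − [3,7] + [3,6],
  ∂[3,4,5] = [4,5] − [3,5] + [3,4].
The 21×14 boundary matrix has rank 13 and Smith normal form diag(1,1,1,1,1,1,1,1,1,1,1,1,1).

From H_k ≅ ker(∂_k) / im(∂_{k+1}) we obtain:

  H_0: rank C_0 − rank ∂_1 = 7 − 6 = 1, and the invariant factors of ∂_1 are all 1, so H_0 = Z.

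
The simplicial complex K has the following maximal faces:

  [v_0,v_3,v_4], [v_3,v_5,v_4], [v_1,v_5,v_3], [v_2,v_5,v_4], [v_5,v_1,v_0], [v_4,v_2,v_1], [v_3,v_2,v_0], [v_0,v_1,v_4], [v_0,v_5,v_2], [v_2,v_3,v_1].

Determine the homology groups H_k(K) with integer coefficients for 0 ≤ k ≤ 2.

Fix the vertex order v_0 < v_1 < v_2 < v_3 < v_4 < v_5 and write every simplex with vertices in increasing order. Then dim K = 2 and the simplices of K are:

  0-simplices (6): [v_0], [v_1], [v_2], [v_3], [v_4], [v_5]
  1-simplices (15): (15 of them)
  2-simplices (10): [v_0,v_1,v_4], [v_0,v_1,v_5], [v_0,v_2,v_3], [v_0,v_2,v_5], [v_0,v_3,v_4], [v_1,v_2,v_3], [v_1,v_2,v_4], [v_1,v_3,v_5], [v_2,v_4,v_5], [v_3,v_4,v_5]

giving chain groups C_0 ≅ Z^6, C_1 ≅ Z^15, C_2 ≅ Z^10.

The boundary map ∂_1: C_1 → C_0 is given by ∂[p,q] = [q] − [p].
As a 6×15 matrix over Z this has rank 5, with invariant factors (1,1,1,1,1).

The boundary map ∂_2: C_2 → C_1 acts by ∂[p,q,r] = [q,r] − [p,r] + [p,q]. For instance
  ∂[v_1,v_2,v_4] = [v_2,v_4] − [v_1,v_4] + [v_1,v_2],
  ∂[v_0,v_1,v_5] = [v_1,v_5] − [v_0,v_5] + [v_0,v_1].
The 15×10 boundary matrix has rank 10 and Smith normal form diag(1,1,1,1,1,1,1,1,1,2).

From H_k ≅ ker(∂_k) / im(∂_{k+1}) we obtain:

  H_0: rank C_0 − rank ∂_1 = 6 − 5 = 1, and the invariant factors of ∂_1 are all 1, so H_0 ≅ Z.
  H_1: rank ker ∂_1 − rank ∂_2 = (15 − 5) − 10 = 0, and ∂_2 has invariant factor 2 > 1, so H_1 ≅ Z/2Z.
  H_2: rank ker ∂_2 − rank ∂_3 = (10 − 10) − 0 = 0, and there is no ∂_3, so H_2 ≅ 0.

H_0 ≅ Z,  H_1 ≅ Z/2Z,  H_2 = 0.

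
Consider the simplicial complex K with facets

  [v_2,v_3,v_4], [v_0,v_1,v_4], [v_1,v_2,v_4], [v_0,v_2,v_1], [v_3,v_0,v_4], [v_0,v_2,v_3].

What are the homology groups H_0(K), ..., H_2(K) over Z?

H_0 ≅ Z,  H_1 = 0,  H_2 ≅ Z.

K has 5 vertices, 9 edges, 6 triangles.
rank ∂_0 = 0, rank ∂_1 = 4 ⇒ b_0 = 5 − 0 − 4 = 1; all invariant factors of ∂_1 are 1 so no torsion. So H_0 = Z.
rank ∂_1 = 4, rank ∂_2 = 5 ⇒ b_1 = 9 − 4 − 5 = 0; all invariant factors of ∂_2 are 1 so no torsion. So H_1 = 0.
rank ∂_2 = 5, rank ∂_3 = 0 ⇒ b_2 = 6 − 5 − 0 = 1. So H_2 = Z.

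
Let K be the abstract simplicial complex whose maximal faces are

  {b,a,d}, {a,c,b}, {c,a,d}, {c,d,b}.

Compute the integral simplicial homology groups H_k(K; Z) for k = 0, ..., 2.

H_0 ≅ Z,  H_1 = 0,  H_2 ≅ Z.

Fix the vertex order a < b < c < d and write every simplex with vertices in increasing order. Then dim K = 2 and the simplices of K are:

  0-simplices (4): a, b, c, d
  1-simplices (6): ab, ac, ad, bc, bd, cd
  2-simplices (4): abc, abd, acd, bcd

so the chain groups are C_0 ≅ Z^4, C_1 ≅ Z^6, C_2 ≅ Z^4.

The boundary map ∂_1: C_1 → C_0 sends each edge [p,q] (with p < q) to q − p.
This gives a 4×6 integer matrix of rank 3; reducing to Smith normal form yields diagonal entries (1,1,1).

∂_2: C_2 → C_1 acts by ∂[p,q,r] = [q,r] − [p,r] + [p,q]. For instance
  ∂abd = bd − ad + ab,
  ∂acd = cd − ad + ac.
The resulting 6×4 matrix has rank 3, and its Smith normal form has invariant factors (1,1,1).

Reading off H_k = ker ∂_k / im ∂_{k+1}:

  H_0: rank C_0 − rank ∂_1 = 4 − 3 = 1, and the invariant factors of ∂_1 are all 1, so H_0 = Z.
  H_1: rank ker ∂_1 − rank ∂_2 = (6 − 3) − 3 = 0, and the invariant factors of ∂_2 are all 1, so H_1 = 0.
  H_2: rank ker ∂_2 − rank ∂_3 = (4 − 3) − 0 = 1, and there is no ∂_3, so H_2 = Z.

(K is a triangulation of the 2-sphere S^2.)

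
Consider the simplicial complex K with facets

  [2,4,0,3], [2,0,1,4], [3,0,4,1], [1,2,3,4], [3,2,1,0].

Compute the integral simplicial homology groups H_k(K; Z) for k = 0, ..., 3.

H_0 = Z,  H_1 = 0,  H_2 = 0,  H_3 = Z.

We work with the vertex ordering 0 < 1 < 2 < 3 < 4. The simplices of K, each written with vertices in increasing order, are:

  0-simplices (5): [0], [1], [2], [3], [4]
  1-simplices (10): [0,1], [0,2], [0,3], [0,4], [1,2], [1,3], [1,4], [2,3], [2,4], [3,4]
  2-simplices (10): [0,1,2], [0,1,3], [0,1,4], [0,2,3], [0,2,4], [0,3,4], [1,2,3], [1,2,4], [1,3,4], [2,3,4]
  3-simplices (5): [0,1,2,3], [0,1,2,4], [0,1,3,4], [0,2,3,4], [1,2,3,4]

Hence C_0 ≅ Z^5, C_1 ≅ Z^10, C_2 ≅ Z^10, C_3 ≅ Z^5.

∂_1: C_1 → C_0 is given by ∂[p,q] = [q] − [p].
As a 5×10 matrix over Z this has rank 4, with invariant factors (1,1,1,1).

The boundary map ∂_2: C_2 → C_1 maps a triangle to the signed sum of its edges. For instance
  ∂[0,2,4] = [2,4] − [0,4] + [0,2],
  ∂[1,2,4] = [2,4] − [1,4] + [1,2].
As a 10×10 matrix over Z this has rank 6, with invariant factors (1,1,1,1,1,1).

Boundary ∂_3: C_3 → C_2 sends each 3-simplex σ to the alternating sum Σ_i (−1)^i (σ with its i-th vertex removed). For instance
  ∂[0,1,3,4] = [1,3,4] − [0,3,4] + [0,1,4] − [0,1,3],
  ∂[0,1,2,4] = [1,2,4] − [0,2,4] + [0,1,4] − [0,1,2].
The resulting 10×5 matrix has rank 4, and its Smith normal form has invariant factors (1,1,1,1).

From H_k ≅ ker(∂_k) / im(∂_{k+1}) we obtain:

  H_0: rank C_0 − rank ∂_1 = 5 − 4 = 1, and the invariant factors of ∂_1 are all 1, so H_0 = Z.
  H_1: rank ker ∂_1 − rank ∂_2 = (10 − 4) − 6 = 0, and the invariant factors of ∂_2 are all 1, so H_1 = 0.
  H_2: rank ker ∂_2 − rank ∂_3 = (10 − 6) − 4 = 0, and the invariant factors of ∂_3 are all 1, so H_2 = 0.
  H_3: rank ker ∂_3 − rank ∂_4 = (5 − 4) − 0 = 1, and there is no ∂_4, so H_3 = Z.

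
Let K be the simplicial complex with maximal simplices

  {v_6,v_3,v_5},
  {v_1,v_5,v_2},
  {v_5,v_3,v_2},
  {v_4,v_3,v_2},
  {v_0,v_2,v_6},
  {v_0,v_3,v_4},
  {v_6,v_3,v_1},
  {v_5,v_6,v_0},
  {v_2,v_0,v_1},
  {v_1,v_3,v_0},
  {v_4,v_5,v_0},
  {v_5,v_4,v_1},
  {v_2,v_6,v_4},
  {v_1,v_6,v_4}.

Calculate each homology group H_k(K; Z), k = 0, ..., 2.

Take the total order v_0 < v_1 < v_2 < v_3 < v_4 < v_5 < v_6 on the vertex set. Then K (dimension 2) consists of the simplices:

  0-simplices (7): [v_0], [v_1], [v_2], [v_3], [v_4], [v_5], [v_6]
  1-simplices (21): (21 of them)
  2-simplices (14): (14 of them)

giving chain groups C_0 ≅ Z^7, C_1 ≅ Z^21, C_2 ≅ Z^14.

Boundary ∂_1: C_1 → C_0 sends each edge [p,q] (with p < q) to q − p.
As a 7×21 matrix over Z this has rank 6, with invariant factors (1,1,1,1,1,1).

The boundary map ∂_2: C_2 → C_1 sends each 2-simplex [p,q,r] to [q,r] − [p,r] + [p,q]. For instance
  ∂[v_0,v_1,v_3] = [v_1,v_3] − [v_0,v_3] + [v_0,v_1],
  ∂[v_2,v_4,v_6] = [v_4,v_6] − [v_2,v_6] + [v_2,v_4].
The resulting 21×14 matrix has rank 13, and its Smith normal form has invariant factors (1,1,1,1,1,1,1,1,1,1,1,1,1).

Now H_k = ker ∂_k / im ∂_{k+1}, so:

  H_0: rank C_0 − rank ∂_1 = 7 − 6 = 1, and the invariant factors of ∂_1 are all 1, so H_0 ≅ Z.
  H_1: rank ker ∂_1 − rank ∂_2 = (21 − 6) − 13 = 2, and the invariant factors of ∂_2 are all 1, so H_1 ≅ Z^2.
  H_2: rank ker ∂_2 − rank ∂_3 = (14 − 13) − 0 = 1, and there is no ∂_3, so H_2 ≅ Z.

As a check, the Euler characteristic is 7 − 21 + 14 = 0, which agrees with 1 − 2 + 1 = 0.

H_0 = Z,  H_1 = Z^2,  H_2 = Z.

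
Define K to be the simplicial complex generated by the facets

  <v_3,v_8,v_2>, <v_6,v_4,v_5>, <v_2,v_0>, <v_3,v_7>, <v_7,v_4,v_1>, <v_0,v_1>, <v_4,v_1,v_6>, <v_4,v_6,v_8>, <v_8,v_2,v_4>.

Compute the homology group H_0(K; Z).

Take the total order v_0 < v_1 < v_2 < v_3 < v_4 < v_5 < v_6 < v_7 < v_8 on the vertex set. Then K (dimension 2) consists of the simplices:

  0-simplices (9): [v_0], [v_1], [v_2], [v_3], [v_4], [v_5], [v_6], [v_7], [v_8]
  1-simplices (16): (16 of them)
  2-simplices (6): [v_1,v_4,v_6], [v_1,v_4,v_7], [v_2,v_3,v_8], [v_2,v_4,v_8], [v_4,v_5,v_6], [v_4,v_6,v_8]

giving chain groups C_0 ≅ Z^9, C_1 ≅ Z^16, C_2 ≅ Z^6.

∂_1: C_1 → C_0 is given by ∂[p,q] = [q] − [p].
The 9×16 boundary matrix has rank 8 and Smith normal form diag(1,1,1,1,1,1,1,1).

The boundary map ∂_2: C_2 → C_1 acts by ∂[p,q,r] = [q,r] − [p,r] + [p,q]. For instance
  ∂[v_2,v_3,v_8] = [v_3,v_8] − [v_2,v_8] + [v_2,v_3],
  ∂[v_4,v_6,v_8] = [v_6,v_8] − [v_4,v_8] + [v_4,v_6].
The 16×6 boundary matrix has rank 6 and Smith normal form diag(1,1,1,1,1,1).

Now H_k = ker ∂_k / im ∂_{k+1}, so:

  H_0: rank C_0 − rank ∂_1 = 9 − 8 = 1, and the invariant factors of ∂_1 are all 1, so H_0 ≅ Z.

H_0 ≅ Z.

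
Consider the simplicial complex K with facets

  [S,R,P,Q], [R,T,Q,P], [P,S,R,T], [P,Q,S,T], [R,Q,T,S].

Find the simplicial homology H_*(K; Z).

We work with the vertex ordering P < Q < R < S < T. The simplices of K, each written with vertices in increasing order, are:

  0-simplices (5): P, Q, R, S, T
  1-simplices (10): PQ, PR, PS, PT, QR, QS, QT, RS, RT, ST
  2-simplices (10): PQR, PQS, PQT, PRS, PRT, PST, QRS, QRT, QST, RST
  3-simplices (5): PQRS, PQRT, PQST, PRST, QRST

so the chain groups are C_0 ≅ Z^5, C_1 ≅ Z^10, C_2 ≅ Z^10, C_3 ≅ Z^5.

The boundary map ∂_1: C_1 → C_0 maps an edge to its endpoints' difference, ∂[p,q] = q − p. For instance
  ∂QS = S − Q.
As a 5×10 matrix over Z this has rank 4, with invariant factors (1,1,1,1).

The boundary map ∂_2: C_2 → C_1 sends each 2-simplex [p,q,r] to [q,r] − [p,r] + [p,q]. For instance
  ∂PQR = QR − PR + PQ,
  ∂PST = ST − PT + PS.
As a 10×10 matrix over Z this has rank 6, with invariant factors (1,1,1,1,1,1).

Boundary ∂_3: C_3 → C_2 sends each 3-simplex σ to the alternating sum Σ_i (−1)^i (σ with its i-th vertex removed). For instance
  ∂PQST = QST − PST + PQT − PQS,
  ∂PQRT = QRT − PRT + PQT − PQR.
The 10×5 boundary matrix has rank 4 and Smith normal form diag(1,1,1,1).

Computing H_k = (kernel of ∂_k) / (image of ∂_{k+1}):

  H_0: rank C_0 − rank ∂_1 = 5 − 4 = 1, and the invariant factors of ∂_1 are all 1, so H_0 ≅ Z.
  H_1: rank ker ∂_1 − rank ∂_2 = (10 − 4) − 6 = 0, and the invariant factors of ∂_2 are all 1, so H_1 ≅ 0.
  H_2: rank ker ∂_2 − rank ∂_3 = (10 − 6) − 4 = 0, and the invariant factors of ∂_3 are all 1, so H_2 ≅ 0.
  H_3: rank ker ∂_3 − rank ∂_4 = (5 − 4) − 0 = 1, and there is no ∂_4, so H_3 ≅ Z.

H_0 ≅ Z,  H_1 = 0,  H_2 = 0,  H_3 ≅ Z.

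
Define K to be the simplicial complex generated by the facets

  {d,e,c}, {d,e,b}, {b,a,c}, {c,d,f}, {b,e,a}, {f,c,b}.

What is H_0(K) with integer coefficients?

H_0 = Z.

Order the vertices as a < b < c < d < e < f. Listing each simplex with vertices in this order, K has dimension 2 with simplices:

  0-simplices (6): a, b, c, d, e, f
  1-simplices (12): ab, ac, ae, bc, bd, be, bf, cd, ce, cf, de, df
  2-simplices (6): abc, abe, bcf, bde, cde, cdf

Hence C_0 ≅ Z^6, C_1 ≅ Z^12, C_2 ≅ Z^6.

Boundary ∂_1: C_1 → C_0 is given by ∂[p,q] = [q] − [p]. For instance
  ∂ae = e − a.
This gives a 6×12 integer matrix of rank 5; reducing to Smith normal form yields diagonal entries (1,1,1,1,1).

∂_2: C_2 → C_1 acts by ∂[p,q,r] = [q,r] − [p,r] + [p,q]. For instance
  ∂cde = de − ce + cd,
  ∂abc = bc − ac + ab.
As a 12×6 matrix over Z this has rank 6, with invariant factors (1,1,1,1,1,1).

From H_k ≅ ker(∂_k) / im(∂_{k+1}) we obtain:

  H_0: rank C_0 − rank ∂_1 = 6 − 5 = 1, and the invariant factors of ∂_1 are all 1, so H_0 ≅ Z.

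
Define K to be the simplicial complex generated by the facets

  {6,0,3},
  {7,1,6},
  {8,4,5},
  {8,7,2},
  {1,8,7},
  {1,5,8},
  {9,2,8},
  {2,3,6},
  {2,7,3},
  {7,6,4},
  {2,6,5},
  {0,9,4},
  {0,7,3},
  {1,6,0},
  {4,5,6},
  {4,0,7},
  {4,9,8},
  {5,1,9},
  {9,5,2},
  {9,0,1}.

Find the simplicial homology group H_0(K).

Take the total order 0 < 1 < 2 < 3 < 4 < 5 < 6 < 7 < 8 < 9 on the vertex set. Then K (dimension 2) consists of the simplices:

  0-simplices (10): [0], [1], [2], [3], [4], [5], [6], [7], [8], [9]
  1-simplices (30): (30 of them)
  2-simplices (20): (20 of them)

Hence C_0 ≅ Z^10, C_1 ≅ Z^30, C_2 ≅ Z^20.

∂_1: C_1 → C_0 sends each edge [p,q] (with p < q) to q − p. For instance
  ∂[2,3] = [3] − [2].
The resulting 10×30 matrix has rank 9, and its Smith normal form has invariant factors (1,1,1,1,1,1,1,1,1).

∂_2: C_2 → C_1 acts by ∂[p,q,r] = [q,r] − [p,r] + [p,q]. For instance
  ∂[4,8,9] = [8,9] − [4,9] + [4,8],
  ∂[4,5,6] = [5,6] − [4,6] + [4,5].
The 30×20 boundary matrix has rank 20 and Smith normal form diag(1,1,1,1,1,1,1,1,1,1,1,1,1,1,1,1,1,1,1,2).

Now H_k = ker ∂_k / im ∂_{k+1}, so:

  H_0: rank C_0 − rank ∂_1 = 10 − 9 = 1, and the invariant factors of ∂_1 are all 1, so H_0 ≅ Z.

(K is a triangulation of the Klein bottle.)

H_0 ≅ Z.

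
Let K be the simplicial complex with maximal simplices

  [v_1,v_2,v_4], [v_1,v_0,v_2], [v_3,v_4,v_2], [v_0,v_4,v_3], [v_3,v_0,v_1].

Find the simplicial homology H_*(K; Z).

Fix the vertex order v_0 < v_1 < v_2 < v_3 < v_4 and write every simplex with vertices in increasing order. Then dim K = 2 and the simplices of K are:

  0-simplices (5): [v_0], [v_1], [v_2], [v_3], [v_4]
  1-simplices (10): [v_0,v_1], [v_0,v_2], [v_0,v_3], [v_0,v_4], [v_1,v_2], [v_1,v_3], [v_1,v_4], [v_2,v_3], [v_2,v_4], [v_3,v_4]
  2-simplices (5): [v_0,v_1,v_2], [v_0,v_1,v_3], [v_0,v_3,v_4], [v_1,v_2,v_4], [v_2,v_3,v_4]

so the chain groups are C_0 ≅ Z^5, C_1 ≅ Z^10, C_2 ≅ Z^5.

The boundary map ∂_1: C_1 → C_0 sends each edge [p,q] (with p < q) to q − p.
As a 5×10 matrix over Z this has rank 4, with invariant factors (1,1,1,1).

Boundary ∂_2: C_2 → C_1 acts by ∂[p,q,r] = [q,r] − [p,r] + [p,q]. For instance
  ∂[v_0,v_1,v_2] = [v_1,v_2] − [v_0,v_2] + [v_0,v_1],
  ∂[v_0,v_3,v_4] = [v_3,v_4] − [v_0,v_4] + [v_0,v_3].
The 10×5 boundary matrix has rank 5 and Smith normal form diag(1,1,1,1,1).

Now H_k = ker ∂_k / im ∂_{k+1}, so:

  H_0: rank C_0 − rank ∂_1 = 5 − 4 = 1, and the invariant factors of ∂_1 are all 1, so H_0 = Z.
  H_1: rank ker ∂_1 − rank ∂_2 = (10 − 4) − 5 = 1, and the invariant factors of ∂_2 are all 1, so H_1 = Z.
  H_2: rank ker ∂_2 − rank ∂_3 = (5 − 5) − 0 = 0, and there is no ∂_3, so H_2 = 0.

H_0 = Z,  H_1 = Z,  H_2 = 0.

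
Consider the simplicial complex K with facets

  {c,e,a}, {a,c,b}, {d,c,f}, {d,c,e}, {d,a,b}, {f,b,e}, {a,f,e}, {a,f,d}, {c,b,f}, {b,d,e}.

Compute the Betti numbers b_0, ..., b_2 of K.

Fix the vertex order a < b < c < d < e < f and write every simplex with vertices in increasing order. Then dim K = 2 and the simplices of K are:

  0-simplices (6): a, b, c, d, e, f
  1-simplices (15): ab, ac, ad, ae, af, bc, bd, be, bf, cd, ce, cf, de, df, ef
  2-simplices (10): abc, abd, ace, adf, aef, bcf, bde, bef, cde, cdf

giving chain groups C_0 ≅ Z^6, C_1 ≅ Z^15, C_2 ≅ Z^10.

The boundary map ∂_1: C_1 → C_0 sends each edge [p,q] (with p < q) to q − p. For instance
  ∂cf = f − c.
This gives a 6×15 integer matrix of rank 5; reducing to Smith normal form yields diagonal entries (1,1,1,1,1).

Boundary ∂_2: C_2 → C_1 maps a triangle to the signed sum of its edges. For instance
  ∂bcf = cf − bf + bc,
  ∂cde = de − ce + cd.
The resulting 15×10 matrix has rank 10, and its Smith normal form has invariant factors (1,1,1,1,1,1,1,1,1,2).

Computing H_k = (kernel of ∂_k) / (image of ∂_{k+1}):

  H_0: rank C_0 − rank ∂_1 = 6 − 5 = 1, and the invariant factors of ∂_1 are all 1, so H_0 = Z.
  H_1: rank ker ∂_1 − rank ∂_2 = (15 − 5) − 10 = 0, and ∂_2 has invariant factor 2 > 1, so H_1 = Z_2.
  H_2: rank ker ∂_2 − rank ∂_3 = (10 − 10) − 0 = 0, and there is no ∂_3, so H_2 = 0.

As a check, the Euler characteristic is 6 − 15 + 10 = 1, which agrees with 1 − 0 + 0 = 1.

Hence the Betti numbers are b_0 = 1, b_1 = 0, b_2 = 0.

b_0 = 1, b_1 = 0, b_2 = 0.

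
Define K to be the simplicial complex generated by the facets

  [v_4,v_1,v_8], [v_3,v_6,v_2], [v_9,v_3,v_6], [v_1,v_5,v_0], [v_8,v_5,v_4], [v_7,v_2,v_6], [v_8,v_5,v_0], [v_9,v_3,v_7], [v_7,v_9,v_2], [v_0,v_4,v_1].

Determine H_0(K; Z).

H_0 = Z^2.

Take the total order v_0 < v_1 < v_2 < v_3 < v_4 < v_5 < v_6 < v_7 < v_8 < v_9 on the vertex set. Then K (dimension 2) consists of the simplices:

  0-simplices (10): [v_0], [v_1], [v_2], [v_3], [v_4], [v_5], [v_6], [v_7], [v_8], [v_9]
  1-simplices (20): (20 of them)
  2-simplices (10): [v_0,v_1,v_4], [v_0,v_1,v_5], [v_0,v_5,v_8], [v_1,v_4,v_8], [v_2,v_3,v_6], [v_2,v_6,v_7], [v_2,v_7,v_9], [v_3,v_6,v_9], [v_3,v_7,v_9], [v_4,v_5,v_8]

so the chain groups are C_0 ≅ Z^10, C_1 ≅ Z^20, C_2 ≅ Z^10.

The boundary map ∂_1: C_1 → C_0 maps an edge to its endpoints' difference, ∂[p,q] = q − p. For instance
  ∂[v_2,v_6] = [v_6] − [v_2].
The resulting 10×20 matrix has rank 8, and its Smith normal form has invariant factors (1,1,1,1,1,1,1,1).

∂_2: C_2 → C_1 sends each 2-simplex [p,q,r] to [q,r] − [p,r] + [p,q]. For instance
  ∂[v_2,v_6,v_7] = [v_6,v_7] − [v_2,v_7] + [v_2,v_6],
  ∂[v_1,v_4,v_8] = [v_4,v_8] − [v_1,v_8] + [v_1,v_4].
The 20×10 boundary matrix has rank 10 and Smith normal form diag(1,1,1,1,1,1,1,1,1,1).

Computing H_k = (kernel of ∂_k) / (image of ∂_{k+1}):

  H_0: rank C_0 − rank ∂_1 = 10 − 8 = 2, and the invariant factors of ∂_1 are all 1, so H_0 ≅ Z^2.

(K is a triangulation of the disjoint union of the Möbius band and the Möbius band.)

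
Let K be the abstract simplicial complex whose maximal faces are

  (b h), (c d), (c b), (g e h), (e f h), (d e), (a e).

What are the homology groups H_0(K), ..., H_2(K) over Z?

Order the vertices as a < b < c < d < e < f < g < h. Listing each simplex with vertices in this order, K has dimension 2 with simplices:

  0-simplices (8): a, b, c, d, e, f, g, h
  1-simplices (10): ae, bc, bh, cd, de, ef, eg, eh, fh, gh
  2-simplices (2): efh, egh

so the chain groups are C_0 ≅ Z^8, C_1 ≅ Z^10, C_2 ≅ Z^2.

Boundary ∂_1: C_1 → C_0 sends each edge [p,q] (with p < q) to q − p. For instance
  ∂ef = f − e.
The 8×10 boundary matrix has rank 7 and Smith normal form diag(1,1,1,1,1,1,1).

∂_2: C_2 → C_1 sends each 2-simplex [p,q,r] to [q,r] − [p,r] + [p,q]. For instance
  ∂efh = fh − eh + ef,
  ∂egh = gh − eh + eg.
The resulting 10×2 matrix has rank 2, and its Smith normal form has invariant factors (1,1).

Reading off H_k = ker ∂_k / im ∂_{k+1}:

  H_0: rank C_0 − rank ∂_1 = 8 − 7 = 1, and the invariant factors of ∂_1 are all 1, so H_0 ≅ Z.
  H_1: rank ker ∂_1 − rank ∂_2 = (10 − 7) − 2 = 1, and the invariant factors of ∂_2 are all 1, so H_1 ≅ Z.
  H_2: rank ker ∂_2 − rank ∂_3 = (2 − 2) − 0 = 0, and there is no ∂_3, so H_2 ≅ 0.

As a check, the Euler characteristic is 8 − 10 + 2 = 0, which agrees with 1 − 1 + 0 = 0.

H_0 = Z,  H_1 = Z,  H_2 = 0.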